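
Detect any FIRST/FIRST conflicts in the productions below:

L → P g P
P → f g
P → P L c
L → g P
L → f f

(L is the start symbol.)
A FIRST/FIRST conflict occurs when two productions N → α and N → β for the same non-terminal have FIRST(α) ∩ FIRST(β) ≠ ∅ (with ε ∈ FIRST of a nullable right-hand side, so two nullable alternatives also conflict).

FIRST sets of the non-terminals at (or reachable through a nullable prefix from) the front of some alternative:
  FIRST(P) = { 'f' }

Productions for L:
  L → P g P: FIRST = { 'f' }
  L → g P: FIRST = { 'g' }
  L → f f: FIRST = { 'f' }
Productions for P:
  P → f g: FIRST = { 'f' }
  P → P L c: FIRST = { 'f' }

Conflict for L: L → P g P and L → f f
  Overlap: { 'f' }
Conflict for P: P → f g and P → P L c
  Overlap: { 'f' }

Answer: Yes. L → P g P / L → f f on { 'f' }; P → f g / P → P L c on { 'f' }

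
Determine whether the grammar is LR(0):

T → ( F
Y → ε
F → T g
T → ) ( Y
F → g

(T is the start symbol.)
Yes, the grammar is LR(0)

Augment with T' → T and build the canonical LR(0) collection (I0 = CLOSURE({[T' → . T]}), then GOTO on every symbol after a dot until no new states appear). It has 10 states:
  I0: { [T → . ( F], [T → . ) ( Y], [T' → . T] }  — shift
  I1: { [F → . T g], [F → . g], [T → ( . F], [T → . ( F], [T → . ) ( Y] }  — shift
  I2: { [T → ) . ( Y] }  — shift
  I3: { [T' → T .] }  — accept
  I4: { [T → ) ( . Y], [Y → .] }  — reduce
  I5: { [T → ) ( Y .] }  — reduce
  I6: { [T → ( F .] }  — reduce
  I7: { [F → T . g] }  — shift
  I8: { [F → g .] }  — reduce
  I9: { [F → T g .] }  — reduce

Every state is either a pure shift/goto state or contains exactly one complete item and nothing to shift — no conflicts. The grammar is LR(0).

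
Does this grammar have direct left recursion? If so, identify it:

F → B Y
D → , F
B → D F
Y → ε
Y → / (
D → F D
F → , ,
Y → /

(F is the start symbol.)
Direct left recursion occurs when N → N α for some non-terminal N (the right-hand side begins with the left-hand side itself).

F → B Y: starts with B
D → , F: starts with ','
B → D F: starts with D
Y → ε: starts with ε
Y → / (: starts with '/'
D → F D: starts with F
F → , ,: starts with ','
Y → /: starts with '/'

No direct left recursion found.

Answer: No direct left recursion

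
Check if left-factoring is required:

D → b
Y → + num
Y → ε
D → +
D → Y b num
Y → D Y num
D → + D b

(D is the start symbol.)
Yes, D has productions with common prefix '+'

Left-factoring is needed when two productions for the same non-terminal
share a common prefix on the right-hand side.

Productions for D:
  D → b
  D → +
  D → Y b num
  D → + D b
Productions for Y:
  Y → + num
  Y → ε
  Y → D Y num

Found common prefix '+' in productions for D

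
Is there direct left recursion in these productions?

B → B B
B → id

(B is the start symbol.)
Yes, B is left-recursive

Direct left recursion occurs when N → N α for some non-terminal N (the right-hand side begins with the left-hand side itself).

B → B B: LEFT RECURSIVE (starts with B)
B → id: starts with id

The grammar has direct left recursion on: B.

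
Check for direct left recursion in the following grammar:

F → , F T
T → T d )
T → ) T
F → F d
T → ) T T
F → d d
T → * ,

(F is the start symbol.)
Direct left recursion occurs when N → N α for some non-terminal N (the right-hand side begins with the left-hand side itself).

F → , F T: starts with ','
T → T d ): LEFT RECURSIVE (starts with T)
T → ) T: starts with ')'
F → F d: LEFT RECURSIVE (starts with F)
T → ) T T: starts with ')'
F → d d: starts with d
T → * ,: starts with '*'

The grammar has direct left recursion on: T, F.

Answer: Yes, T, F are left-recursive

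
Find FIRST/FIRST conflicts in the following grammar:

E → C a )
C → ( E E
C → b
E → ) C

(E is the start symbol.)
A FIRST/FIRST conflict occurs when two productions N → α and N → β for the same non-terminal have FIRST(α) ∩ FIRST(β) ≠ ∅ (with ε ∈ FIRST of a nullable right-hand side, so two nullable alternatives also conflict).

FIRST sets of the non-terminals at (or reachable through a nullable prefix from) the front of some alternative:
  FIRST(C) = { '(', 'b' }

Productions for E:
  E → C a ): FIRST = { '(', 'b' }
  E → ) C: FIRST = { ')' }
Productions for C:
  C → ( E E: FIRST = { '(' }
  C → b: FIRST = { 'b' }

All alternatives of each non-terminal have pairwise disjoint FIRST sets.

Answer: No FIRST/FIRST conflicts.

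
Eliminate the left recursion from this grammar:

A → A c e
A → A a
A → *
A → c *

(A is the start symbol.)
A → * A'
A → c * A'
A' → c e A'
A' → a A'
A' → ε

A is directly left-recursive. The standard transformation for
  A → A α₁ | ... | A α_m | β₁ | ... | β_n
is
  A  → β₁ A' | ... | β_n A'
  A' → α₁ A' | ... | α_m A' | ε

A → * becomes A → * A'
A → c * becomes A → c * A'
A → A c e becomes A' → c e A'
A → A a becomes A' → a A'
Add A' → ε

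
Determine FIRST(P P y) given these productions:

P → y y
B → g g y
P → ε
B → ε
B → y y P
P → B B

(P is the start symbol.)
FIRST sets of the non-terminals involved (from the grammar, by fixed-point iteration):
  FIRST(P) = { 'g', 'y', ε }

To compute FIRST(P P y), process the symbols left to right:
Symbol P is a non-terminal. Add FIRST(P) \ {ε} = { 'g', 'y' }
P is nullable (ε ∈ FIRST(P)), continue to the next symbol.
Symbol P is a non-terminal. Add FIRST(P) \ {ε} = { 'g', 'y' }
P is nullable (ε ∈ FIRST(P)), continue to the next symbol.
Symbol y is a terminal. Add 'y' and stop.
FIRST(P P y) = { 'g', 'y' }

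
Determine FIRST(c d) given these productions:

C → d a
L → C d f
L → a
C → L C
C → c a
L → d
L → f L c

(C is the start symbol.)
To compute FIRST(c d), process the symbols left to right:
Symbol c is a terminal. Add 'c' and stop.
FIRST(c d) = { 'c' }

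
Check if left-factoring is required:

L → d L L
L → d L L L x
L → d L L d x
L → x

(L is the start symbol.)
Left-factoring is needed when two productions for the same non-terminal
share a common prefix on the right-hand side.

Productions for L:
  L → d L L
  L → d L L L x
  L → d L L d x
  L → x

Found common prefix 'd L L' in productions for L

Answer: Yes, L has productions with common prefix 'd L L'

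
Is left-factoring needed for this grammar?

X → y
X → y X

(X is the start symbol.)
Left-factoring is needed when two productions for the same non-terminal
share a common prefix on the right-hand side.

Productions for X:
  X → y
  X → y X

Found common prefix 'y' in productions for X

Answer: Yes, X has productions with common prefix 'y'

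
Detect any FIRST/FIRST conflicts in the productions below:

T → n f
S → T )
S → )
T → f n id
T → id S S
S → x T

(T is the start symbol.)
FIRST sets of the non-terminals at (or reachable through a nullable prefix from) the front of some alternative:
  FIRST(T) = { 'f', 'id', 'n' }

Productions for T:
  T → n f: FIRST = { 'n' }
  T → f n id: FIRST = { 'f' }
  T → id S S: FIRST = { 'id' }
Productions for S:
  S → T ): FIRST = { 'f', 'id', 'n' }
  S → ): FIRST = { ')' }
  S → x T: FIRST = { 'x' }

All alternatives of each non-terminal have pairwise disjoint FIRST sets.

Answer: No FIRST/FIRST conflicts.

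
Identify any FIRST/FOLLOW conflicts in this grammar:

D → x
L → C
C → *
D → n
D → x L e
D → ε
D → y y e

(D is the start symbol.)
A FIRST/FOLLOW conflict occurs when a non-terminal N has a nullable alternative N → β (β ⇒* ε) and another alternative N → α with FIRST(α) ∩ FOLLOW(N) ≠ ∅: on such a lookahead the parser cannot decide between expanding α and letting N vanish via β.

Nullable non-terminals: D.

D: nullable alternative(s) D → ε; FOLLOW(D) = { $ }
  D → x: FIRST \ {ε} = { 'x' } — disjoint from FOLLOW(D)
  D → n: FIRST \ {ε} = { 'n' } — disjoint from FOLLOW(D)
  D → x L e: FIRST \ {ε} = { 'x' } — disjoint from FOLLOW(D)
  D → ε: FIRST \ {ε} = { } — this is the only nullable alternative, skip
  D → y y e: FIRST \ {ε} = { 'y' } — disjoint from FOLLOW(D)

C, L have no nullable alternative, so no FIRST/FOLLOW check is needed there.

No FIRST/FOLLOW conflicts found.

Answer: No FIRST/FOLLOW conflicts.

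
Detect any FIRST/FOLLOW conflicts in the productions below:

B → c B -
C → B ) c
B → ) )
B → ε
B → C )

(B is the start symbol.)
Yes. B → ')' ')' with FOLLOW(B) on { ')' }; B → C ')' with FOLLOW(B) on { ')' }

Nullable non-terminals: B.
FIRST sets used below: FIRST(C) = { ')', 'c' }

B: nullable alternative(s) B → ε; FOLLOW(B) = { $, ')', '-' }
  B → c B -: FIRST \ {ε} = { 'c' } — disjoint from FOLLOW(B)
  B → ) ): FIRST \ {ε} = { ')' } — overlaps FOLLOW(B) on { ')' }: CONFLICT
  B → ε: FIRST \ {ε} = { } — this is the only nullable alternative, skip
  B → C ): FIRST \ {ε} = { ')', 'c' } — overlaps FOLLOW(B) on { ')' }: CONFLICT

C has no nullable alternative, so no FIRST/FOLLOW check is needed there.

So the grammar has 2 FIRST/FOLLOW conflicts (marked CONFLICT above).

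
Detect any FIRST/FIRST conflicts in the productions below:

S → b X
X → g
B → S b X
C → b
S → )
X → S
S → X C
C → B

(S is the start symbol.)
Yes. S → b X / S → X C on { 'b' }; S → ')' / S → X C on { ')' }; X → g / X → S on { 'g' }; C → b / C → B on { 'b' }

A FIRST/FIRST conflict occurs when two productions N → α and N → β for the same non-terminal have FIRST(α) ∩ FIRST(β) ≠ ∅ (with ε ∈ FIRST of a nullable right-hand side, so two nullable alternatives also conflict).

FIRST sets of the non-terminals at (or reachable through a nullable prefix from) the front of some alternative:
  FIRST(X) = { ')', 'b', 'g' }
  FIRST(S) = { ')', 'b', 'g' }
  FIRST(B) = { ')', 'b', 'g' }

Productions for S:
  S → b X: FIRST = { 'b' }
  S → ): FIRST = { ')' }
  S → X C: FIRST = { ')', 'b', 'g' }
Productions for X:
  X → g: FIRST = { 'g' }
  X → S: FIRST = { ')', 'b', 'g' }
Productions for C:
  C → b: FIRST = { 'b' }
  C → B: FIRST = { ')', 'b', 'g' }
B has only one production, so no FIRST/FIRST conflict is possible there.

Conflict for S: S → b X and S → X C
  Overlap: { 'b' }
Conflict for S: S → ) and S → X C
  Overlap: { ')' }
Conflict for X: X → g and X → S
  Overlap: { 'g' }
Conflict for C: C → b and C → B
  Overlap: { 'b' }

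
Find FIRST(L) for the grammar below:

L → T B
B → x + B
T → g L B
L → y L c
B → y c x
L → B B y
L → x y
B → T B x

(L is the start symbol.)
To compute FIRST(L), examine every production with L on the left-hand side, reading each right-hand side left to right until a non-nullable symbol is reached.

FIRST sets of the other non-terminals involved (by the same procedure, iterated to a fixed point):
  FIRST(T) = { 'g' }
  FIRST(B) = { 'g', 'x', 'y' }

From L → T B:
  - T is a non-terminal: add FIRST(T) \ {ε} = { 'g' }
    T is not nullable, so stop
From L → y L c:
  - y is a terminal: add 'y' and stop
From L → B B y:
  - B is a non-terminal: add FIRST(B) \ {ε} = { 'g', 'x', 'y' }
    B is not nullable, so stop
From L → x y:
  - x is a terminal: add 'x' and stop

Collecting: FIRST(L) = { 'g', 'x', 'y' }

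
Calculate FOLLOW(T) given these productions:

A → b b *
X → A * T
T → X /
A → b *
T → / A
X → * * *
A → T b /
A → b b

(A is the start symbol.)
To compute FOLLOW(T), find every occurrence of T on a right-hand side N → α T β: add FIRST(β) \ {ε}, and if β is empty or nullable also add FOLLOW(N). Iterate to a fixed point.

In X → A * T: T is at the end, add FOLLOW(X)
In A → T b /: T is followed by b '/', add FIRST(b '/') \ {ε} = { 'b' }

The FOLLOW sets referred to above (computed the same way, to a fixed point):
  FOLLOW(X) = { '/' }

Taking the union: FOLLOW(T) = { '/', 'b' }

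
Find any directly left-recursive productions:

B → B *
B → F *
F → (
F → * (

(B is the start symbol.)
Yes, B is left-recursive

Direct left recursion occurs when N → N α for some non-terminal N (the right-hand side begins with the left-hand side itself).

B → B *: LEFT RECURSIVE (starts with B)
B → F *: starts with F
F → (: starts with '('
F → * (: starts with '*'

The grammar has direct left recursion on: B.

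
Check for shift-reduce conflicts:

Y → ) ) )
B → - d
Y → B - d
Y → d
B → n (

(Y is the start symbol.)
Augment with Y' → Y and build the canonical LR(0) collection (I0 = CLOSURE({[Y' → . Y]}), then GOTO on every symbol after a dot until no new states appear). It has 13 states:
  I0: { [B → . - d], [B → . n (], [Y → . ) ) )], [Y → . B - d], [Y → . d], [Y' → . Y] }  — shift
  I1: { [Y → ) . ) )] }  — shift
  I2: { [B → - . d] }  — shift
  I3: { [Y → B . - d] }  — shift
  I4: { [Y' → Y .] }  — accept
  I5: { [Y → d .] }  — reduce
  I6: { [B → n . (] }  — shift
  I7: { [B → n ( .] }  — reduce
  I8: { [Y → B - . d] }  — shift
  I9: { [Y → B - d .] }  — reduce
  I10: { [B → - d .] }  — reduce
  I11: { [Y → ) ) . )] }  — shift
  I12: { [Y → ) ) ) .] }  — reduce

No state contains both a complete item and a shift item.

Answer: No shift-reduce conflicts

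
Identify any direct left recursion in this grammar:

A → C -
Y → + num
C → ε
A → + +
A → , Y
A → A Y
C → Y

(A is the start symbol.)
Direct left recursion occurs when N → N α for some non-terminal N (the right-hand side begins with the left-hand side itself).

A → C -: starts with C
Y → + num: starts with '+'
C → ε: starts with ε
A → + +: starts with '+'
A → , Y: starts with ','
A → A Y: LEFT RECURSIVE (starts with A)
C → Y: starts with Y

The grammar has direct left recursion on: A.

Answer: Yes, A is left-recursive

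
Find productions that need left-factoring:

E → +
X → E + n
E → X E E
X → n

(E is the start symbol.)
Left-factoring is needed when two productions for the same non-terminal
share a common prefix on the right-hand side.

Productions for E:
  E → +
  E → X E E
Productions for X:
  X → E + n
  X → n

No common prefixes found.

Answer: No, left-factoring is not needed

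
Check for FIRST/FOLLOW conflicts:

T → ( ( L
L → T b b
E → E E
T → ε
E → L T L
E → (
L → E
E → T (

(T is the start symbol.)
Yes. T → '(' '(' L with FOLLOW(T) on { '(' }

A FIRST/FOLLOW conflict occurs when a non-terminal N has a nullable alternative N → β (β ⇒* ε) and another alternative N → α with FIRST(α) ∩ FOLLOW(N) ≠ ∅: on such a lookahead the parser cannot decide between expanding α and letting N vanish via β.

Nullable non-terminals: T.

T: nullable alternative(s) T → ε; FOLLOW(T) = { $, '(', 'b' }
  T → ( ( L: FIRST \ {ε} = { '(' } — overlaps FOLLOW(T) on { '(' }: CONFLICT
  T → ε: FIRST \ {ε} = { } — this is the only nullable alternative, skip

E, L have no nullable alternative, so no FIRST/FOLLOW check is needed there.

So the grammar has 1 FIRST/FOLLOW conflict (marked CONFLICT above).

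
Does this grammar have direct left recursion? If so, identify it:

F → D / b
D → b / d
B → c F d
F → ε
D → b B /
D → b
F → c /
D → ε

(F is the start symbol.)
No direct left recursion

F → D / b: starts with D
D → b / d: starts with b
B → c F d: starts with c
F → ε: starts with ε
D → b B /: starts with b
D → b: starts with b
F → c /: starts with c
D → ε: starts with ε

No direct left recursion found.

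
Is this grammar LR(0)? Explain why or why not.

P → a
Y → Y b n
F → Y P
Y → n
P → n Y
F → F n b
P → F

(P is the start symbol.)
Augment with P' → P and build the canonical LR(0) collection (I0 = CLOSURE({[P' → . P]}), then GOTO on every symbol after a dot until no new states appear). It has 13 states:
  I0: { [F → . F n b], [F → . Y P], [P → . F], [P → . a], [P → . n Y], [P' → . P], [Y → . Y b n], [Y → . n] }  — shift
  I1: { [F → F . n b], [P → F .] }  — shift, reduce
  I2: { [P' → P .] }  — accept
  I3: { [F → . F n b], [F → . Y P], [F → Y . P], [P → . F], [P → . a], [P → . n Y], [Y → . Y b n], [Y → . n], [Y → Y . b n] }  — shift
  I4: { [P → a .] }  — reduce
  I5: { [P → n . Y], [Y → . Y b n], [Y → . n], [Y → n .] }  — shift, reduce
  I6: { [P → n Y .], [Y → Y . b n] }  — shift, reduce
  I7: { [Y → n .] }  — reduce
  I8: { [Y → Y b . n] }  — shift
  I9: { [Y → Y b n .] }  — reduce
  I10: { [F → Y P .] }  — reduce
  I11: { [F → F n . b] }  — shift
  I12: { [F → F n b .] }  — reduce

Conflict in state I1:
  Shift-reduce conflict between [P → F .] and [F → F . n b]
So the grammar is NOT LR(0).

Answer: No. Shift-reduce conflict between [P → F .] and [F → F . n b]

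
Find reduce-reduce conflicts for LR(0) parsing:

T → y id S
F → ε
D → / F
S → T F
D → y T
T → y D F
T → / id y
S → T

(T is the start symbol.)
Yes — I10: [F → .] vs [S → T .]

A reduce-reduce conflict occurs when an LR(0) state has two complete items [A → α .] and [B → β .] — both call for a reduction, and with no lookahead the parser cannot choose between them.

Augment with T' → T and build the canonical LR(0) collection (I0 = CLOSURE({[T' → . T]}), then GOTO on every symbol after a dot until no new states appear). It has 16 states:
  I0: { [T → . / id y], [T → . y D F], [T → . y id S], [T' → . T] }  — shift
  I1: { [T → / . id y] }  — shift
  I2: { [T' → T .] }  — accept
  I3: { [D → . / F], [D → . y T], [T → y . D F], [T → y . id S] }  — shift
  I4: { [D → / . F], [F → .] }  — reduce
  I5: { [F → .], [T → y D . F] }  — reduce
  I6: { [S → . T F], [S → . T], [T → . / id y], [T → . y D F], [T → . y id S], [T → y id . S] }  — shift
  I7: { [D → y . T], [T → . / id y], [T → . y D F], [T → . y id S] }  — shift
  I8: { [D → y T .] }  — reduce
  I9: { [T → y id S .] }  — reduce
  I10: { [F → .], [S → T . F], [S → T .] }  — 2 reduces
  I11: { [S → T F .] }  — reduce
  I12: { [T → y D F .] }  — reduce
  I13: { [D → / F .] }  — reduce
  I14: { [T → / id . y] }  — shift
  I15: { [T → / id y .] }  — reduce

I10 contains complete items [F → .], [S → T .] — reduce-reduce conflict.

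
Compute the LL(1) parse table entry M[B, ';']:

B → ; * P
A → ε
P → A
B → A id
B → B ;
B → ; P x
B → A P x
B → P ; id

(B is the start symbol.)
B → ; * P, B → B ;, B → ; P x, B → P ; id

To find M[B, ';'], we find productions for B where ';' is in the predict set (PREDICT(N → α) = (FIRST(α) \ {ε}) ∪ (FOLLOW(N) if α ⇒* ε)).

Relevant sets:
  FIRST(A) = { ε }
  FIRST(B) = { ';', 'id', 'x' }
  FIRST(P) = { ε }

B → ; * P: PREDICT = { ';' }
  ';' is in predict set, so this production goes in M[B, ';']
B → A id: PREDICT = { 'id' }
B → B ;: PREDICT = { ';', 'id', 'x' }
  ';' is in predict set, so this production goes in M[B, ';']
B → ; P x: PREDICT = { ';' }
  ';' is in predict set, so this production goes in M[B, ';']
B → A P x: PREDICT = { 'x' }
B → P ; id: PREDICT = { ';' }
  ';' is in predict set, so this production goes in M[B, ';']

M[B, ';'] = B → ; * P, B → B ;, B → ; P x, B → P ; id  (a multiply-defined cell — the grammar is not LL(1))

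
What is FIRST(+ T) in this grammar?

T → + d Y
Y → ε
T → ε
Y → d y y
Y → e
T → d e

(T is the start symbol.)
To compute FIRST(+ T), process the symbols left to right:
Symbol + is a terminal. Add '+' and stop.
FIRST(+ T) = { '+' }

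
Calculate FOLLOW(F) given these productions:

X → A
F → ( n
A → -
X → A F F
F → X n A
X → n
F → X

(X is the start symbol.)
{ $, '(', '-', 'n' }

In X → A F F: F is followed by F, add FIRST(F) \ {ε} = { '(', '-', 'n' }
In X → A F F: F is at the end, add FOLLOW(X)

The FOLLOW sets referred to above (computed the same way, to a fixed point):
  FOLLOW(X) = { $, '(', '-', 'n' }

Taking the union: FOLLOW(F) = { $, '(', '-', 'n' }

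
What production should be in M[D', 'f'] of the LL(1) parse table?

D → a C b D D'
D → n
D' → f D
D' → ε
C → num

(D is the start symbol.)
D' → f D, D' → ε

To find M[D', 'f'], we find productions for D' where 'f' is in the predict set (PREDICT(N → α) = (FIRST(α) \ {ε}) ∪ (FOLLOW(N) if α ⇒* ε)).

Relevant sets:
  FOLLOW(D') = { $, 'f' }

D' → f D: PREDICT = { 'f' }
  'f' is in predict set, so this production goes in M[D', 'f']
D' → ε: PREDICT = { $, 'f' }
  'f' is in predict set, so this production goes in M[D', 'f']

M[D', 'f'] = D' → f D, D' → ε  (a multiply-defined cell — the grammar is not LL(1))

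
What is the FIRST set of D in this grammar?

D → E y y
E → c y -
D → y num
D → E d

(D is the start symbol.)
{ 'c', 'y' }

To compute FIRST(D), examine every production with D on the left-hand side, reading each right-hand side left to right until a non-nullable symbol is reached.

FIRST sets of the other non-terminals involved (by the same procedure, iterated to a fixed point):
  FIRST(E) = { 'c' }

From D → E y y:
  - E is a non-terminal: add FIRST(E) \ {ε} = { 'c' }
    E is not nullable, so stop
From D → y num:
  - y is a terminal: add 'y' and stop
From D → E d:
  - E is a non-terminal: add FIRST(E) \ {ε} = { 'c' }
    E is not nullable, so stop

Collecting: FIRST(D) = { 'c', 'y' }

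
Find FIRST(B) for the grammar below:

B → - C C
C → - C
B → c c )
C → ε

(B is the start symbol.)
From B → - C C:
  - '-' is a terminal: add '-' and stop
From B → c c ):
  - c is a terminal: add 'c' and stop

Collecting: FIRST(B) = { '-', 'c' }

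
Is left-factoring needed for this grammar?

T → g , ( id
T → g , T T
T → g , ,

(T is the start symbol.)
Yes, T has productions with common prefix 'g ,'

Left-factoring is needed when two productions for the same non-terminal
share a common prefix on the right-hand side.

Productions for T:
  T → g , ( id
  T → g , T T
  T → g , ,

Found common prefix 'g ,' in productions for T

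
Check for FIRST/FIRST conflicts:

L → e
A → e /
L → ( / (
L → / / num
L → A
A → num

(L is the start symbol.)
FIRST sets of the non-terminals at (or reachable through a nullable prefix from) the front of some alternative:
  FIRST(A) = { 'e', 'num' }

Productions for L:
  L → e: FIRST = { 'e' }
  L → ( / (: FIRST = { '(' }
  L → / / num: FIRST = { '/' }
  L → A: FIRST = { 'e', 'num' }
Productions for A:
  A → e /: FIRST = { 'e' }
  A → num: FIRST = { 'num' }

Conflict for L: L → e and L → A
  Overlap: { 'e' }

Answer: Yes. L → e / L → A on { 'e' }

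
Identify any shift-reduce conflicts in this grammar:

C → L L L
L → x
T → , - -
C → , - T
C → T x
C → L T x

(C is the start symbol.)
No shift-reduce conflicts

Augment with C' → C and build the canonical LR(0) collection (I0 = CLOSURE({[C' → . C]}), then GOTO on every symbol after a dot until no new states appear). It has 16 states:
  I0: { [C → . , - T], [C → . L L L], [C → . L T x], [C → . T x], [C' → . C], [L → . x], [T → . , - -] }  — shift
  I1: { [C → , . - T], [T → , . - -] }  — shift
  I2: { [C' → C .] }  — accept
  I3: { [C → L . L L], [C → L . T x], [L → . x], [T → . , - -] }  — shift
  I4: { [C → T . x] }  — shift
  I5: { [L → x .] }  — reduce
  I6: { [C → T x .] }  — reduce
  I7: { [T → , . - -] }  — shift
  I8: { [C → L L . L], [L → . x] }  — shift
  I9: { [C → L T . x] }  — shift
  I10: { [C → L T x .] }  — reduce
  I11: { [C → L L L .] }  — reduce
  I12: { [T → , - . -] }  — shift
  I13: { [T → , - - .] }  — reduce
  I14: { [C → , - . T], [T → , - . -], [T → . , - -] }  — shift
  I15: { [C → , - T .] }  — reduce

No state contains both a complete item and a shift item.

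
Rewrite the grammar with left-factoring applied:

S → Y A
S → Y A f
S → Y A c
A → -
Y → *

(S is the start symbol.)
S → Y A S'
S' → ε
S' → f
S' → c
A → -
Y → *

Left-factoring transforms A → αβ₁ | αβ₂ into A → αA' and A' → β₁ | β₂
(α is the longest common prefix among the alternatives). Repeat until
no nonterminal has two alternatives with a common prefix.

Round 1: S has alternatives sharing prefix 'Y A'. Introduce S': S → Y A S'
  Add: S' → ε
  Add: S' → f
  Add: S' → c

No remaining common prefixes — done.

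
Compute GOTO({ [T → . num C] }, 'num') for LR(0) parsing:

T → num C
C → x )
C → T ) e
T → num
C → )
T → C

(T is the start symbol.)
{ [C → . )], [C → . T ) e], [C → . x )], [T → . C], [T → . num C], [T → . num], [T → num . C] }

GOTO(I, 'num') = CLOSURE({ [A → αX.β] : [A → α.Xβ] ∈ I, X = 'num' })

Items with dot before 'num', with the dot advanced:
  [T → . num C] → [T → num . C]
Closure of the advanced items:
  [T → num . C] has the dot before C: add [C → . x )], [C → . T ) e], [C → . )]
  [C → . T ) e] has the dot before T: add [T → . num C], [T → . num], [T → . C]

GOTO = { [C → . )], [C → . T ) e], [C → . x )], [T → . C], [T → . num C], [T → . num], [T → num . C] }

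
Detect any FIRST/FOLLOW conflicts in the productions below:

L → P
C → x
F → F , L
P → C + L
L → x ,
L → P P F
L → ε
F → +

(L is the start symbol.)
Yes. L → P with FOLLOW(L) on { 'x' }; L → x ',' with FOLLOW(L) on { 'x' }; L → P P F with FOLLOW(L) on { 'x' }

Nullable non-terminals: L.
FIRST sets used below: FIRST(P) = { 'x' }

L: nullable alternative(s) L → ε; FOLLOW(L) = { $, '+', ',', 'x' }
  L → P: FIRST \ {ε} = { 'x' } — overlaps FOLLOW(L) on { 'x' }: CONFLICT
  L → x ,: FIRST \ {ε} = { 'x' } — overlaps FOLLOW(L) on { 'x' }: CONFLICT
  L → P P F: FIRST \ {ε} = { 'x' } — overlaps FOLLOW(L) on { 'x' }: CONFLICT
  L → ε: FIRST \ {ε} = { } — this is the only nullable alternative, skip

C, F, P have no nullable alternative, so no FIRST/FOLLOW check is needed there.

So the grammar has 3 FIRST/FOLLOW conflicts (marked CONFLICT above).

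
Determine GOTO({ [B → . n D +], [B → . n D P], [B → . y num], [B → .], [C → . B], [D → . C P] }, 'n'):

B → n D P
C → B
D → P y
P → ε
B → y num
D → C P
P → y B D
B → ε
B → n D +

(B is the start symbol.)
GOTO(I, 'n') = CLOSURE({ [A → αX.β] : [A → α.Xβ] ∈ I, X = 'n' })

Items with dot before 'n', with the dot advanced:
  [B → . n D +] → [B → n . D +]
  [B → . n D P] → [B → n . D P]
Closure of the advanced items:
  [B → n . D +] has the dot before D: add [D → . P y], [D → . C P]
  [D → . P y] has the dot before P: add [P → .], [P → . y B D]
  [D → . C P] has the dot before C: add [C → . B]
  [C → . B] has the dot before B: add [B → . n D P], [B → . y num], [B → .], [B → . n D +]

GOTO = { [B → . n D +], [B → . n D P], [B → . y num], [B → .], [B → n . D +], [B → n . D P], [C → . B], [D → . C P], [D → . P y], [P → . y B D], [P → .] }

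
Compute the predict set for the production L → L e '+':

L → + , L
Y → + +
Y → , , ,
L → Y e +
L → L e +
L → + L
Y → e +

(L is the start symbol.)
PREDICT(L → L e '+') = (FIRST(RHS) \ {ε}) ∪ (FOLLOW(L) if ε ∈ FIRST(RHS), i.e. RHS ⇒* ε)
FIRST(L) = { '+', ',', 'e' }
FIRST(L e '+') = { '+', ',', 'e' }
ε ∉ FIRST(L e '+'), so FOLLOW(L) is not added.
PREDICT(L → L e '+') = { '+', ',', 'e' }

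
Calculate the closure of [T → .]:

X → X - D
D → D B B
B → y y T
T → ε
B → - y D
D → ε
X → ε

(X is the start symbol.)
{ [T → .] }

To compute CLOSURE, for each item [A → α.Bβ] where B is a non-terminal, add [B → .γ] for all productions B → γ; repeat for the newly added items until nothing changes.

Start with: [T → .]
The dot is at the end, so nothing is added.

CLOSURE = { [T → .] }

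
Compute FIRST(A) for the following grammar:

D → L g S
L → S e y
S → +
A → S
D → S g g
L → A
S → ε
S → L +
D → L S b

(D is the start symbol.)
{ '+', 'e', ε }

To compute FIRST(A), examine every production with A on the left-hand side, reading each right-hand side left to right until a non-nullable symbol is reached.

FIRST sets of the other non-terminals involved (by the same procedure, iterated to a fixed point):
  FIRST(S) = { '+', 'e', ε }

From A → S:
  - S is a non-terminal: add FIRST(S) \ {ε} = { '+', 'e' }
    S is nullable and nothing follows, so the whole right-hand side can vanish: ε ∈ FIRST(A)

Collecting: FIRST(A) = { '+', 'e', ε }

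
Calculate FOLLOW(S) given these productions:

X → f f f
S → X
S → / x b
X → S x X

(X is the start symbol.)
In X → S x X: S is followed by x X, add FIRST(x X) \ {ε} = { 'x' }

Taking the union: FOLLOW(S) = { 'x' }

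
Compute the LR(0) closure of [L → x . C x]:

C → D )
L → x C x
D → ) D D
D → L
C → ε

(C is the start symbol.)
To compute CLOSURE, for each item [A → α.Bβ] where B is a non-terminal, add [B → .γ] for all productions B → γ; repeat for the newly added items until nothing changes.

Start with: [L → x . C x]
  [L → x . C x] has the dot before C: add [C → . D )], [C → .]
  [C → . D )] has the dot before D: add [D → . ) D D], [D → . L]
  [D → . L] has the dot before L: add [L → . x C x]
No further items can be added.

CLOSURE = { [C → . D )], [C → .], [D → . ) D D], [D → . L], [L → . x C x], [L → x . C x] }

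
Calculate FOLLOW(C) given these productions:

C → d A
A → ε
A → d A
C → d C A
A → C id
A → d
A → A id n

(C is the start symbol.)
{ $, 'd', 'id' }

To compute FOLLOW(C), find every occurrence of C on a right-hand side N → α C β: add FIRST(β) \ {ε}, and if β is empty or nullable also add FOLLOW(N). Iterate to a fixed point.

C is the start symbol, so $ ∈ FOLLOW(C).
In C → d C A: C is followed by A, add FIRST(A) \ {ε} = { 'd', 'id' }
  A is nullable, so FOLLOW(C) is also included — that is the set being defined, nothing new
In A → C id: C is followed by id, add FIRST(id) \ {ε} = { 'id' }

Taking the union: FOLLOW(C) = { $, 'd', 'id' }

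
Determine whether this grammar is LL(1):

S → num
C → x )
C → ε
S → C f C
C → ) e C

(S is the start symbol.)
A grammar is LL(1) if for each non-terminal N with multiple productions, the predict sets of those productions are pairwise disjoint, where PREDICT(N → α) = (FIRST(α) \ {ε}) ∪ (FOLLOW(N) if α ⇒* ε).

Relevant sets:
  FIRST(C) = { ')', 'x', ε }
  FOLLOW(C) = { $, 'f' }

For S:
  PREDICT(S → num) = { 'num' }
  PREDICT(S → C f C) = { ')', 'f', 'x' }
For C:
  PREDICT(C → x ')') = { 'x' }
  PREDICT(C → ε) = { $, 'f' }
  PREDICT(C → ')' e C) = { ')' }

All predict sets are disjoint. The grammar IS LL(1).

Answer: Yes, the grammar is LL(1).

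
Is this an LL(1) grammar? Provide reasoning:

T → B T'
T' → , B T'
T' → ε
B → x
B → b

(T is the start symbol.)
Yes, the grammar is LL(1).

Relevant sets:
  FOLLOW(T') = { $ }

For T':
  PREDICT(T' → ',' B T') = { ',' }
  PREDICT(T' → ε) = { $ }
For B:
  PREDICT(B → x) = { 'x' }
  PREDICT(B → b) = { 'b' }
T has a single production, so nothing to check there.

All predict sets are disjoint. The grammar IS LL(1).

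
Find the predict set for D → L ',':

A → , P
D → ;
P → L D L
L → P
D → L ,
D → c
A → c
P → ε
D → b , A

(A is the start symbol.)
{ ',', ';', 'b', 'c' }

PREDICT(D → L ',') = (FIRST(RHS) \ {ε}) ∪ (FOLLOW(D) if ε ∈ FIRST(RHS), i.e. RHS ⇒* ε)
FIRST(L) = { ',', ';', 'b', 'c', ε }
FIRST(L ',') = { ',', ';', 'b', 'c' }
ε ∉ FIRST(L ','), so FOLLOW(D) is not added.
PREDICT(D → L ',') = { ',', ';', 'b', 'c' }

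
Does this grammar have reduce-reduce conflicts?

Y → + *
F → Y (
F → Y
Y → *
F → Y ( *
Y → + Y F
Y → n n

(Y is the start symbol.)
Yes — I6: [Y → * .] vs [Y → + * .]

A reduce-reduce conflict occurs when an LR(0) state has two complete items [A → α .] and [B → β .] — both call for a reduction, and with no lookahead the parser cannot choose between them.

Augment with Y' → Y and build the canonical LR(0) collection (I0 = CLOSURE({[Y' → . Y]}), then GOTO on every symbol after a dot until no new states appear). It has 12 states:
  I0: { [Y → . *], [Y → . + *], [Y → . + Y F], [Y → . n n], [Y' → . Y] }  — shift
  I1: { [Y → * .] }  — reduce
  I2: { [Y → + . *], [Y → + . Y F], [Y → . *], [Y → . + *], [Y → . + Y F], [Y → . n n] }  — shift
  I3: { [Y' → Y .] }  — accept
  I4: { [Y → n . n] }  — shift
  I5: { [Y → n n .] }  — reduce
  I6: { [Y → * .], [Y → + * .] }  — 2 reduces
  I7: { [F → . Y ( *], [F → . Y (], [F → . Y], [Y → + Y . F], [Y → . *], [Y → . + *], [Y → . + Y F], [Y → . n n] }  — shift
  I8: { [Y → + Y F .] }  — reduce
  I9: { [F → Y . ( *], [F → Y . (], [F → Y .] }  — shift, reduce
  I10: { [F → Y ( . *], [F → Y ( .] }  — shift, reduce
  I11: { [F → Y ( * .] }  — reduce

I6 contains complete items [Y → * .], [Y → + * .] — reduce-reduce conflict.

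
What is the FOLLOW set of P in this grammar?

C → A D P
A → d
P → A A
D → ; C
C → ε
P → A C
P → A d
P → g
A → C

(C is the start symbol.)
{ $, ';', 'd', 'g' }

To compute FOLLOW(P), find every occurrence of P on a right-hand side N → α P β: add FIRST(β) \ {ε}, and if β is empty or nullable also add FOLLOW(N). Iterate to a fixed point.

In C → A D P: P is at the end, add FOLLOW(C)

The FOLLOW sets referred to above (computed the same way, to a fixed point):
  FOLLOW(C) = { $, ';', 'd', 'g' }

Taking the union: FOLLOW(P) = { $, ';', 'd', 'g' }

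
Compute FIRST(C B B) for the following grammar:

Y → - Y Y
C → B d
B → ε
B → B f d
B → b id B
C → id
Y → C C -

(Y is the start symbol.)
{ 'b', 'd', 'f', 'id' }

FIRST sets of the non-terminals involved (from the grammar, by fixed-point iteration):
  FIRST(C) = { 'b', 'd', 'f', 'id' }

To compute FIRST(C B B), process the symbols left to right:
Symbol C is a non-terminal. Add FIRST(C) \ {ε} = { 'b', 'd', 'f', 'id' }
C is not nullable (ε ∉ FIRST(C)), so stop here.
FIRST(C B B) = { 'b', 'd', 'f', 'id' }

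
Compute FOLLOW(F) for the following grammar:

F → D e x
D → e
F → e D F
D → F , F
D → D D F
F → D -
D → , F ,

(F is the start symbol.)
{ $, ',', '-', 'e' }

To compute FOLLOW(F), find every occurrence of F on a right-hand side N → α F β: add FIRST(β) \ {ε}, and if β is empty or nullable also add FOLLOW(N). Iterate to a fixed point.

F is the start symbol, so $ ∈ FOLLOW(F).
In F → e D F: F is at the end; this adds FOLLOW(F) to itself — nothing new
In D → F , F: F is followed by ',' F, add FIRST(',' F) \ {ε} = { ',' }
In D → F , F: F is at the end, add FOLLOW(D)
In D → D D F: F is at the end, add FOLLOW(D)
In D → , F ,: F is followed by ',', add FIRST(',') \ {ε} = { ',' }

The FOLLOW sets referred to above (computed the same way, to a fixed point):
  FOLLOW(D) = { ',', '-', 'e' }

Taking the union: FOLLOW(F) = { $, ',', '-', 'e' }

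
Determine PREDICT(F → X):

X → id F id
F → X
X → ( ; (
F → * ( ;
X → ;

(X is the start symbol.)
{ '(', ';', 'id' }

PREDICT(F → X) = (FIRST(RHS) \ {ε}) ∪ (FOLLOW(F) if ε ∈ FIRST(RHS), i.e. RHS ⇒* ε)
FIRST(X) = { '(', ';', 'id' }
FIRST(X) = { '(', ';', 'id' }
ε ∉ FIRST(X), so FOLLOW(F) is not added.
PREDICT(F → X) = { '(', ';', 'id' }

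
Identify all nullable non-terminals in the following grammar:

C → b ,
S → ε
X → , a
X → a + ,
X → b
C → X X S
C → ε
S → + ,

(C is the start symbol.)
A non-terminal is nullable if it can derive ε (the empty string): either it has an ε-production, or it has a production whose right-hand side consists entirely of nullable non-terminals.

ε-productions: S → ε, C → ε
So S, C are immediately nullable.
No further non-terminal can be added: every production for the remaining non-terminals contains a terminal or a non-nullable non-terminal.
Nullable = { 'C', 'S' }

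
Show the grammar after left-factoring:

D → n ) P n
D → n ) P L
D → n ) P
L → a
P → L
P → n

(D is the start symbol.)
Left-factoring transforms A → αβ₁ | αβ₂ into A → αA' and A' → β₁ | β₂
(α is the longest common prefix among the alternatives). Repeat until
no nonterminal has two alternatives with a common prefix.

Round 1: D has alternatives sharing prefix 'n ) P'. Introduce D': D → n ) P D'
  Add: D' → n
  Add: D' → L
  Add: D' → ε

No remaining common prefixes — done.

Resulting grammar:
D → n ) P D'
D' → n
D' → L
D' → ε
L → a
P → L
P → n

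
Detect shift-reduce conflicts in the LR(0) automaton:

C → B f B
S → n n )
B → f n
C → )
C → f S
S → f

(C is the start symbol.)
Yes — I7: [B → f n .] vs [S → n . n )]

A shift-reduce conflict occurs when an LR(0) state has both:
  - a complete (reduce) item [A → α .] (dot at the end), and
  - a shift item [B → β . c γ] (dot before a terminal).

Augment with C' → C and build the canonical LR(0) collection (I0 = CLOSURE({[C' → . C]}), then GOTO on every symbol after a dot until no new states appear). It has 14 states:
  I0: { [B → . f n], [C → . )], [C → . B f B], [C → . f S], [C' → . C] }  — shift
  I1: { [C → ) .] }  — reduce
  I2: { [C → B . f B] }  — shift
  I3: { [C' → C .] }  — accept
  I4: { [B → f . n], [C → f . S], [S → . f], [S → . n n )] }  — shift
  I5: { [C → f S .] }  — reduce
  I6: { [S → f .] }  — reduce
  I7: { [B → f n .], [S → n . n )] }  — shift, reduce
  I8: { [S → n n . )] }  — shift
  I9: { [S → n n ) .] }  — reduce
  I10: { [B → . f n], [C → B f . B] }  — shift
  I11: { [C → B f B .] }  — reduce
  I12: { [B → f . n] }  — shift
  I13: { [B → f n .] }  — reduce

I7 contains reduce item [B → f n .] and shift item [S → n . n )] — shift-reduce conflict.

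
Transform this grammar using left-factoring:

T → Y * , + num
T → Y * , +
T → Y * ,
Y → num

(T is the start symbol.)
Left-factoring transforms A → αβ₁ | αβ₂ into A → αA' and A' → β₁ | β₂
(α is the longest common prefix among the alternatives). Repeat until
no nonterminal has two alternatives with a common prefix.

Round 1: T has alternatives sharing prefix 'Y * ,'. Introduce T': T → Y * , T'
  Add: T' → + num
  Add: T' → +
  Add: T' → ε

Round 2: T' has alternatives sharing prefix '+'. Introduce T'': T' → + T''
  Add: T'' → num
  Add: T'' → ε

No remaining common prefixes — done.

Resulting grammar:
T → Y * , T'
T' → + T''
T'' → num
T'' → ε
T' → ε
Y → num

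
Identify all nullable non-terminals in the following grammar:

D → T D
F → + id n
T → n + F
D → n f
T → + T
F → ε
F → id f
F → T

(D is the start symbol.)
{ 'F' }

ε-productions: F → ε
So F is immediately nullable.
No further non-terminal can be added: every production for the remaining non-terminals contains a terminal or a non-nullable non-terminal.
Nullable = { 'F' }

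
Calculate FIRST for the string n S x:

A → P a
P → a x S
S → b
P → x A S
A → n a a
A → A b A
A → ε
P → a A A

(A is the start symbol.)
To compute FIRST(n S x), process the symbols left to right:
Symbol n is a terminal. Add 'n' and stop.
FIRST(n S x) = { 'n' }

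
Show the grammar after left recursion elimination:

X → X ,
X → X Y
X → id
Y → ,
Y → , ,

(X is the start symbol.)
X → id X'
X' → , X'
X' → Y X'
X' → ε
Y → ,
Y → , ,

X is directly left-recursive. The standard transformation for
  A → A α₁ | ... | A α_m | β₁ | ... | β_n
is
  A  → β₁ A' | ... | β_n A'
  A' → α₁ A' | ... | α_m A' | ε

X → id becomes X → id X'
X → X , becomes X' → , X'
X → X Y becomes X' → Y X'
Add X' → ε

Productions for other non-terminals are unchanged:
  Y → ,
  Y → , ,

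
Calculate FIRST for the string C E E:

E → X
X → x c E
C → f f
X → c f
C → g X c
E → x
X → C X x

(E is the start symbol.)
FIRST sets of the non-terminals involved (from the grammar, by fixed-point iteration):
  FIRST(C) = { 'f', 'g' }

To compute FIRST(C E E), process the symbols left to right:
Symbol C is a non-terminal. Add FIRST(C) \ {ε} = { 'f', 'g' }
C is not nullable (ε ∉ FIRST(C)), so stop here.
FIRST(C E E) = { 'f', 'g' }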